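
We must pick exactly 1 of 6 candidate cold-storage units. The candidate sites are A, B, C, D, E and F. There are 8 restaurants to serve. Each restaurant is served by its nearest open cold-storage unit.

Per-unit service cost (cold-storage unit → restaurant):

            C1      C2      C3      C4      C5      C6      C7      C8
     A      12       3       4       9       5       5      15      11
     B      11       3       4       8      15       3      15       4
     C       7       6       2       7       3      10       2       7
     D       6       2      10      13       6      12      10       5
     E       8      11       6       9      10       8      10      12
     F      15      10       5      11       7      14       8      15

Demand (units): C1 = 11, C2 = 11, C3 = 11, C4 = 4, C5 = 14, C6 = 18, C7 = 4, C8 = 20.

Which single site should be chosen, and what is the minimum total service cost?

With exactly 1 open, each restaurant uses its cheapest among the chosen.
{C}: C1→C 7·11=77, C2→C 6·11=66, C3→C 2·11=22, C4→C 7·4=28, C5→C 3·14=42, C6→C 10·18=180, C7→C 2·4=8, C8→C 7·20=140. Service cost 563.
{B}: service cost 634
{A}: service cost 685
Among all 6 size-1 choices, {C} is lowest.

Choose C only; total service cost 563.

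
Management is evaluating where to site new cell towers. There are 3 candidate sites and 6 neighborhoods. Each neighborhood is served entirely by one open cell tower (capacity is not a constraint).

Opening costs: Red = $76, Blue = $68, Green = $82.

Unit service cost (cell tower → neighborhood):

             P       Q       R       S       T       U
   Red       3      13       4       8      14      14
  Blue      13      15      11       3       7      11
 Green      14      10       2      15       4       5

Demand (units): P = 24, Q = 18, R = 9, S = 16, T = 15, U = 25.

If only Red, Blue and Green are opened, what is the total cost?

Total cost: 729

Each neighborhood is assigned to its cheapest site among the open ones.
{Red, Blue, Green}: P→Red 3·24=72, Q→Green 10·18=180, R→Green 2·9=18, S→Blue 3·16=48, T→Green 4·15=60, U→Green 5·25=125. Service 503; fixed 226; total 729.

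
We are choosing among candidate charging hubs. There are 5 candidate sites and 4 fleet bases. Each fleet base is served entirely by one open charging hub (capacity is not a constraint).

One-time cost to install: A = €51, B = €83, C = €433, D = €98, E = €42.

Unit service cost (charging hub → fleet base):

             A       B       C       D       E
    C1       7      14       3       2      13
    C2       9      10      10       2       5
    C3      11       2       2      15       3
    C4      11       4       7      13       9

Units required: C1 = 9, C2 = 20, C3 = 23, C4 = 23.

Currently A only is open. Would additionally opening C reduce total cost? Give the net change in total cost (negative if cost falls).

Current service cost with {A}: 749.
Adding C: each fleet base re-picks its cheapest; new service cost 414, saving 335.
Extra fixed cost: 433. Net change = 433 − 335 = 98.
(Totals: 800 → 898.)

No — net change +98 (cost rises by 98).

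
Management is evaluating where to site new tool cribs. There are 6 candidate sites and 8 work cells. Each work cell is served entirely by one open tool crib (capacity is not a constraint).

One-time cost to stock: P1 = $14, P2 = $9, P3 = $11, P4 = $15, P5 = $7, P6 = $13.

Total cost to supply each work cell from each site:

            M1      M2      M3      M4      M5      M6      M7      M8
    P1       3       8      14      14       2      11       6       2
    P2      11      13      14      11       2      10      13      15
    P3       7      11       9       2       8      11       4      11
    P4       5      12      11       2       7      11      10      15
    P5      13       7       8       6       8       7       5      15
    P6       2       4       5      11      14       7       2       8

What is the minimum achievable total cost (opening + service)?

For any fixed open set, each work cell goes to its cheapest open site; total = fixed + service.
{P1, P5}: M1→P1 3, M2→P5 7, M3→P5 8, M4→P5 6, M5→P1 2, M6→P5 7, M7→P5 5, M8→P1 2. Service 40; fixed 21; total 61.
{P1, P6}: M1→P6 2, M2→P6 4, M3→P6 5, M4→P6 11, M5→P1 2, M6→P6 7, M7→P6 2, M8→P1 2. Service 35; fixed 27; total 62.
{P3, P6}: M1→P6 2, M2→P6 4, M3→P6 5, M4→P3 2, M5→P3 8, M6→P6 7, M7→P6 2, M8→P6 8. Service 38; fixed 24; total 62.
{P1, P2, P3, P4, P5, P6}: service 26 + fixed 69 = 95
No other subset beats 61.

Minimum total cost: 61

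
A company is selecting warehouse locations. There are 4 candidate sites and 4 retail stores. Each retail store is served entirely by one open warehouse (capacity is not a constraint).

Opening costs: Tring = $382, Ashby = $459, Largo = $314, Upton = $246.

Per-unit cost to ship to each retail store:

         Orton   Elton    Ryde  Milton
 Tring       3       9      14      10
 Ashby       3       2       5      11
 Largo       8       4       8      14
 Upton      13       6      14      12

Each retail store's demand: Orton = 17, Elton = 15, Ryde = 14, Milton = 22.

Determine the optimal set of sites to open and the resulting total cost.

For any fixed open set, each retail store goes to its cheapest open site; total = fixed + service.
{Ashby}: Orton→Ashby 3·17=51, Elton→Ashby 2·15=30, Ryde→Ashby 5·14=70, Milton→Ashby 11·22=242. Service 393; fixed 459; total 852.
{Largo}: service 616 + fixed 314 = 930
{Tring}: Orton→Tring 3·17=51, Elton→Tring 9·15=135, Ryde→Tring 14·14=196, Milton→Tring 10·22=220. Service 602; fixed 382; total 984.
{Tring, Ashby, Largo, Upton}: Orton→Tring 3·17=51, Elton→Ashby 2·15=30, Ryde→Ashby 5·14=70, Milton→Tring 10·22=220. Service 371; fixed 1401; total 1772.
No other subset beats 852.

Open Ashby only; minimum total cost 852.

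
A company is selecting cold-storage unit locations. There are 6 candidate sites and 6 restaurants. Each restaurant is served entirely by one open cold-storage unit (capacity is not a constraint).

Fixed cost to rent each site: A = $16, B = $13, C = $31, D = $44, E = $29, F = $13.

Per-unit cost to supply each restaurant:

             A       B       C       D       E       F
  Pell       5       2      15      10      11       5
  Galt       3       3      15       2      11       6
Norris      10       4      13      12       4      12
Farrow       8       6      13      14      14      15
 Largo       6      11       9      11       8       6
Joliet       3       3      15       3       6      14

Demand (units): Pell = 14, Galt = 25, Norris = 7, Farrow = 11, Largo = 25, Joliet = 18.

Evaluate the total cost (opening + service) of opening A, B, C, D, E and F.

Total cost: 522

Each restaurant is assigned to its cheapest site among the open ones.
{A, B, C, D, E, F}: Pell→B 2·14=28, Galt→D 2·25=50, Norris→B 4·7=28, Farrow→B 6·11=66, Largo→A 6·25=150, Joliet→A 3·18=54. Service 376; fixed 146; total 522.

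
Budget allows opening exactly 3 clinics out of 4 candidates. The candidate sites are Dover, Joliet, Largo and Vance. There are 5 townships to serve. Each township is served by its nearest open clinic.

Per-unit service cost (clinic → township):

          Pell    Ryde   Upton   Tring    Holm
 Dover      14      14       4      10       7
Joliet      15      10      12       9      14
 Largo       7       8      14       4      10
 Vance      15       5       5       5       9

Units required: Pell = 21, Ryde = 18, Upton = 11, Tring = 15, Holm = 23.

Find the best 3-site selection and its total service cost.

Choose Dover, Largo and Vance; total service cost 502.

With exactly 3 open, each township uses its cheapest among the chosen.
{Dover, Largo, Vance}: Pell→Largo 7·21=147, Ryde→Vance 5·18=90, Upton→Dover 4·11=44, Tring→Largo 4·15=60, Holm→Dover 7·23=161. Service cost 502.
{Dover, Joliet, Largo}: service cost 556
{Joliet, Largo, Vance}: service cost 559
Among all 4 size-3 choices, {Dover, Largo, Vance} is lowest.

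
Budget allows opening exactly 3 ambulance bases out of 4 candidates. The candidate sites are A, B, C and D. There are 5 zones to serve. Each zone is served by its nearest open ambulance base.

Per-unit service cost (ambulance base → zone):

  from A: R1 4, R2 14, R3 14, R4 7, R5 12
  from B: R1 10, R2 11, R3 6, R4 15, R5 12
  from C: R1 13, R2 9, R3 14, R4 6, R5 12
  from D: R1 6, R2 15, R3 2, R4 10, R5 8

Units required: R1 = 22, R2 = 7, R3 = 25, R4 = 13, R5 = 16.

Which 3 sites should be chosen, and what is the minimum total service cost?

Choose A, C and D; total service cost 407.

With exactly 3 open, each zone uses its cheapest among the chosen.
{A, C, D}: R1→A 4·22=88, R2→C 9·7=63, R3→D 2·25=50, R4→C 6·13=78, R5→D 8·16=128. Service cost 407.
{A, B, D}: service cost 434
{B, C, D}: service cost 451
Among all 4 size-3 choices, {A, C, D} is lowest.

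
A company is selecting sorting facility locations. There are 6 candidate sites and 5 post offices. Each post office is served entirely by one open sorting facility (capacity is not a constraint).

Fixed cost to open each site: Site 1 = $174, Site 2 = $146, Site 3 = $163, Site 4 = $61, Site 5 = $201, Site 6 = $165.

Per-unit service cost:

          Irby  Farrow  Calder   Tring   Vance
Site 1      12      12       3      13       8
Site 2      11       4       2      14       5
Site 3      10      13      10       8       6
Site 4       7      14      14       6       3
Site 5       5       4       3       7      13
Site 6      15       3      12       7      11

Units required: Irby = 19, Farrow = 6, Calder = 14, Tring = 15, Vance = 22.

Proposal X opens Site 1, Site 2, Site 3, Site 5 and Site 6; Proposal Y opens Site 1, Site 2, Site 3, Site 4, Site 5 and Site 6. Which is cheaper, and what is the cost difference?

Proposal X: {Site 1, Site 2, Site 3, Site 5, Site 6}: Irby→Site 5 5·19=95, Farrow→Site 6 3·6=18, Calder→Site 2 2·14=28, Tring→Site 5 7·15=105, Vance→Site 2 5·22=110. Service 356; fixed 849; total 1205.
Proposal Y: {Site 1, Site 2, Site 3, Site 4, Site 5, Site 6}: Irby→Site 5 5·19=95, Farrow→Site 6 3·6=18, Calder→Site 2 2·14=28, Tring→Site 4 6·15=90, Vance→Site 4 3·22=66. Service 297; fixed 910; total 1207.
Difference: |1205 − 1207| = 2.

Proposal X is cheaper by 2.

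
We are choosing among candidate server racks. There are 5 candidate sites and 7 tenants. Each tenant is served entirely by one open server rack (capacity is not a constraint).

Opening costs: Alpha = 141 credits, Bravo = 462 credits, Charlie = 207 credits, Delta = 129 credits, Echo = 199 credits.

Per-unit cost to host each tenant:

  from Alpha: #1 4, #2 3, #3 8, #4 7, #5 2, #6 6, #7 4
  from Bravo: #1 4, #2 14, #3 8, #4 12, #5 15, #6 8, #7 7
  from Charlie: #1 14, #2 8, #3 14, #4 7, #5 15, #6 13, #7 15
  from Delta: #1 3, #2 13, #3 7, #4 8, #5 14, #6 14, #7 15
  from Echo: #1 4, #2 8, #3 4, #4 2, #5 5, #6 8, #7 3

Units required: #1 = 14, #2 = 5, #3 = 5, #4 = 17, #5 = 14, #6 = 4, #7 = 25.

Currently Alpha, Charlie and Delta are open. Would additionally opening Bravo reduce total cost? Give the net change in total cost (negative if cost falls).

Current service cost with {Alpha, Charlie, Delta}: 363.
Adding Bravo: each tenant re-picks its cheapest; new service cost 363, saving 0.
Extra fixed cost: 462. Net change = 462 − 0 = 462.
(Totals: 840 → 1302.)

No — net change +462 (cost rises by 462).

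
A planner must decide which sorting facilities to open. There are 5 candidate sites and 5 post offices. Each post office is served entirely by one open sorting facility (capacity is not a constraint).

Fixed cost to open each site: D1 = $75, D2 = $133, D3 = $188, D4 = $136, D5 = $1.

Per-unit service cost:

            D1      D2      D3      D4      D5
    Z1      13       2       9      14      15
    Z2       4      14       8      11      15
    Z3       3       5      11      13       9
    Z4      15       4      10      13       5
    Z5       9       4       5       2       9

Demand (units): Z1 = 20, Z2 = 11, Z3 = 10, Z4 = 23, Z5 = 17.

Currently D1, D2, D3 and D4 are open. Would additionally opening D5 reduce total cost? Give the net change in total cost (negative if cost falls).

No — net change +1 (cost rises by 1).

Current service cost with {D1, D2, D3, D4}: 240.
Adding D5: each post office re-picks its cheapest; new service cost 240, saving 0.
Extra fixed cost: 1. Net change = 1 − 0 = 1.
(Totals: 772 → 773.)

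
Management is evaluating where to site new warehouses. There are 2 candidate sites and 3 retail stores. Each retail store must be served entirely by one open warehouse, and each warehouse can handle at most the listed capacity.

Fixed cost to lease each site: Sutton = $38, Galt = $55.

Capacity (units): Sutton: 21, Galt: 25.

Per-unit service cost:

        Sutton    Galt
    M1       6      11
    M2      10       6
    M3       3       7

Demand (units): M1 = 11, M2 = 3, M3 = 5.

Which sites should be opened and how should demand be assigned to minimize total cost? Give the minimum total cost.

Open {Sutton}: M1→Sutton 6·11=66, M2→Sutton 10·3=30, M3→Sutton 3·5=15.
Loads: Sutton carries 19/21. Service 111; fixed 38; total 149.
Next best feasible plan costs 192.

Minimum total cost: 149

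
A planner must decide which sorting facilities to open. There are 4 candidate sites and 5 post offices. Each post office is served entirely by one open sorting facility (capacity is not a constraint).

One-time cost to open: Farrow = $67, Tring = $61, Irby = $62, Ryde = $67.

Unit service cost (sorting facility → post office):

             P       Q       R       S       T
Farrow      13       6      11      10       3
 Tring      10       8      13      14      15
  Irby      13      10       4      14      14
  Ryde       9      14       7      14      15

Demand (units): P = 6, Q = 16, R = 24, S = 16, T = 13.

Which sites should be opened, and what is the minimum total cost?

Open Farrow and Irby; minimum total cost 598.

For any fixed open set, each post office goes to its cheapest open site; total = fixed + service.
{Farrow, Irby}: P→Farrow 13·6=78, Q→Farrow 6·16=96, R→Irby 4·24=96, S→Farrow 10·16=160, T→Farrow 3·13=39. Service 469; fixed 129; total 598.
{Farrow, Tring, Irby}: P→Tring 10·6=60, Q→Farrow 6·16=96, R→Irby 4·24=96, S→Farrow 10·16=160, T→Farrow 3·13=39. Service 451; fixed 190; total 641.
{Farrow, Irby, Ryde}: P→Ryde 9·6=54, Q→Farrow 6·16=96, R→Irby 4·24=96, S→Farrow 10·16=160, T→Farrow 3·13=39. Service 445; fixed 196; total 641.
{Farrow, Tring, Irby, Ryde}: P→Ryde 9·6=54, Q→Farrow 6·16=96, R→Irby 4·24=96, S→Farrow 10·16=160, T→Farrow 3·13=39. Service 445; fixed 257; total 702.
No other subset beats 598.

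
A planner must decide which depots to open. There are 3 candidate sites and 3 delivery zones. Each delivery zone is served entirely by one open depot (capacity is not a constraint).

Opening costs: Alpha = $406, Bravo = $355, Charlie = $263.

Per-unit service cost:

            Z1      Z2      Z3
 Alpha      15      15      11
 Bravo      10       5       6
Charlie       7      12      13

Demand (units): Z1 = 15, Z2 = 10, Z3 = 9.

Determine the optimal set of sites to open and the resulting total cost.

For any fixed open set, each delivery zone goes to its cheapest open site; total = fixed + service.
{Charlie}: Z1→Charlie 7·15=105, Z2→Charlie 12·10=120, Z3→Charlie 13·9=117. Service 342; fixed 263; total 605.
{Bravo}: service 254 + fixed 355 = 609
{Bravo, Charlie}: service 209 + fixed 618 = 827
{Alpha, Bravo, Charlie}: Z1→Charlie 7·15=105, Z2→Bravo 5·10=50, Z3→Bravo 6·9=54. Service 209; fixed 1024; total 1233.
No other subset beats 605.

Open Charlie only; minimum total cost 605.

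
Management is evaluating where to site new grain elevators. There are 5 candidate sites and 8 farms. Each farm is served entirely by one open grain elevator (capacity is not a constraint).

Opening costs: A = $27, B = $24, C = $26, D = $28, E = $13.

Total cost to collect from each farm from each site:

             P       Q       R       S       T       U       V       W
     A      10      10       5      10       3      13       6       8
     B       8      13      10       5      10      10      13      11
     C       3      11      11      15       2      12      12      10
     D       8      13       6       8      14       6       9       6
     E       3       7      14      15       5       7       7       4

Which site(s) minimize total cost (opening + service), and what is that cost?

For any fixed open set, each farm goes to its cheapest open site; total = fixed + service.
{E}: P→E 3, Q→E 7, R→E 14, S→E 15, T→E 5, U→E 7, V→E 7, W→E 4. Service 62; fixed 13; total 75.
{A, E}: service 45 + fixed 40 = 85
{B, E}: service 48 + fixed 37 = 85
{A, B, C, D, E}: service 38 + fixed 118 = 156
No other subset beats 75.

Open E only; minimum total cost 75.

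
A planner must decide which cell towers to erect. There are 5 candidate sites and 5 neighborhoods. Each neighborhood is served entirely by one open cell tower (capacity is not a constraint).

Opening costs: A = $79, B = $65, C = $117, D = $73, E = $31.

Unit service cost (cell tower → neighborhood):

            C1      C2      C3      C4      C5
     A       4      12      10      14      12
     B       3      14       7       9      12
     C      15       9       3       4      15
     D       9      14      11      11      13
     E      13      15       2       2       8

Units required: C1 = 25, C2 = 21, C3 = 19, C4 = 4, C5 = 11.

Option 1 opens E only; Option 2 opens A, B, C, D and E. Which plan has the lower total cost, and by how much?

Option 2 is cheaper by 42.

Option 1: {E}: C1→E 13·25=325, C2→E 15·21=315, C3→E 2·19=38, C4→E 2·4=8, C5→E 8·11=88. Service 774; fixed 31; total 805.
Option 2: {A, B, C, D, E}: C1→B 3·25=75, C2→C 9·21=189, C3→E 2·19=38, C4→E 2·4=8, C5→E 8·11=88. Service 398; fixed 365; total 763.
Difference: |805 − 763| = 42.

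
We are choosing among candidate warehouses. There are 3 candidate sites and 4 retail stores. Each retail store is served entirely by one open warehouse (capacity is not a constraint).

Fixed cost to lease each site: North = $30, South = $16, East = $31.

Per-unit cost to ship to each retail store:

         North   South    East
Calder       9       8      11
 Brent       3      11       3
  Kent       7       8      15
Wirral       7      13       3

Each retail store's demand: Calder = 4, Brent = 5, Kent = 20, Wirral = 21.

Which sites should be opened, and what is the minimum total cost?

Open North and East; minimum total cost 315.

For any fixed open set, each retail store goes to its cheapest open site; total = fixed + service.
{North, East}: Calder→North 9·4=36, Brent→North 3·5=15, Kent→North 7·20=140, Wirral→East 3·21=63. Service 254; fixed 61; total 315.
{South, East}: service 270 + fixed 47 = 317
{North, South, East}: service 250 + fixed 77 = 327
{South}: Calder→South 8·4=32, Brent→South 11·5=55, Kent→South 8·20=160, Wirral→South 13·21=273. Service 520; fixed 16; total 536.
(All 7 nonempty subsets were checked; North and East is lowest.)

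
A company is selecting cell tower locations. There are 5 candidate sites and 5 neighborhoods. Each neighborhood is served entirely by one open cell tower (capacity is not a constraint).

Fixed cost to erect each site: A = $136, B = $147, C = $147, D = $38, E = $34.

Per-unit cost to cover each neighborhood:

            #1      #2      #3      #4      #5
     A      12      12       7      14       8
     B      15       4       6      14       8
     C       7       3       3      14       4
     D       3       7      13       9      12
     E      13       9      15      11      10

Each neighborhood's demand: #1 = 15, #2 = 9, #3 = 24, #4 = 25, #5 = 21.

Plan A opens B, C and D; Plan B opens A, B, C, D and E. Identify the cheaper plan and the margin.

Plan A: {B, C, D}: #1→D 3·15=45, #2→C 3·9=27, #3→C 3·24=72, #4→D 9·25=225, #5→C 4·21=84. Service 453; fixed 332; total 785.
Plan B: {A, B, C, D, E}: #1→D 3·15=45, #2→C 3·9=27, #3→C 3·24=72, #4→D 9·25=225, #5→C 4·21=84. Service 453; fixed 502; total 955.
Difference: |785 − 955| = 170.

Plan A is cheaper by 170.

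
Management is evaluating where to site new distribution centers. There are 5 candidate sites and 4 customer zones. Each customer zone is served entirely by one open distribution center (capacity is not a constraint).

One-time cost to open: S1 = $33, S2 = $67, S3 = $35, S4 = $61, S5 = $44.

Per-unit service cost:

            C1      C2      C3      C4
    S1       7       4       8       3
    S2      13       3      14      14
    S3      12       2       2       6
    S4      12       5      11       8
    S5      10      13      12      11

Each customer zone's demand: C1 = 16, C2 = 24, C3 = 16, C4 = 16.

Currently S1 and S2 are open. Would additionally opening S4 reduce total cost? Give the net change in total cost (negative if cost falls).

No — net change +61 (cost rises by 61).

Current service cost with {S1, S2}: 360.
Adding S4: each customer zone re-picks its cheapest; new service cost 360, saving 0.
Extra fixed cost: 61. Net change = 61 − 0 = 61.
(Totals: 460 → 521.)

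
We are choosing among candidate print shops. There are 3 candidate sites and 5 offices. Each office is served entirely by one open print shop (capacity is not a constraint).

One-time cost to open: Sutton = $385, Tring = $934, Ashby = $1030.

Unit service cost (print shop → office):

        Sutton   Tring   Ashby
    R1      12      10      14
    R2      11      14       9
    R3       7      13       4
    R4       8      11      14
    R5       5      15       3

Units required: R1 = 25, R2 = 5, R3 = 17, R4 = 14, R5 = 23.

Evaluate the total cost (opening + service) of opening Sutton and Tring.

Total cost: 1970

Each office is assigned to its cheapest site among the open ones.
{Sutton, Tring}: R1→Tring 10·25=250, R2→Sutton 11·5=55, R3→Sutton 7·17=119, R4→Sutton 8·14=112, R5→Sutton 5·23=115. Service 651; fixed 1319; total 1970.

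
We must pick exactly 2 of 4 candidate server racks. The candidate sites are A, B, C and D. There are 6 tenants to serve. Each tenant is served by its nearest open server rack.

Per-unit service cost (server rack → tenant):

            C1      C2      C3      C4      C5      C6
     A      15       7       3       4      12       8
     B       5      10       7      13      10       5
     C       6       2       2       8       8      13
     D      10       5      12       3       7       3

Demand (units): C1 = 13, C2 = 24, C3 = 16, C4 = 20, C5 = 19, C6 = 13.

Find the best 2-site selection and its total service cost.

Choose C and D; total service cost 390.

With exactly 2 open, each tenant uses its cheapest among the chosen.
{C, D}: C1→C 6·13=78, C2→C 2·24=48, C3→C 2·16=32, C4→D 3·20=60, C5→D 7·19=133, C6→D 3·13=39. Service cost 390.
{A, C}: service cost 494
{B, C}: service cost 522
Among all 6 size-2 choices, {C, D} is lowest.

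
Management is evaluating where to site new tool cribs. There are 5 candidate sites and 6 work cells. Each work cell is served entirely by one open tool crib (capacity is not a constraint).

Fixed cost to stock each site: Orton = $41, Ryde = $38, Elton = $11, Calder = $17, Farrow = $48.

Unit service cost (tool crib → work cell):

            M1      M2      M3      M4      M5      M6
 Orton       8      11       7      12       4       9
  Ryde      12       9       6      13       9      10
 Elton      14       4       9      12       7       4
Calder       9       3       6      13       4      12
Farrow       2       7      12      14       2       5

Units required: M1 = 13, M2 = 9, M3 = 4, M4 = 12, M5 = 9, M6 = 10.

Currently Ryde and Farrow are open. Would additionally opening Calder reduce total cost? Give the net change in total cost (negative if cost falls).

Yes — net change −19 (cost falls by 19).

Current service cost with {Ryde, Farrow}: 337.
Adding Calder: each work cell re-picks its cheapest; new service cost 301, saving 36.
Extra fixed cost: 17. Net change = 17 − 36 = -19.
(Totals: 423 → 404.)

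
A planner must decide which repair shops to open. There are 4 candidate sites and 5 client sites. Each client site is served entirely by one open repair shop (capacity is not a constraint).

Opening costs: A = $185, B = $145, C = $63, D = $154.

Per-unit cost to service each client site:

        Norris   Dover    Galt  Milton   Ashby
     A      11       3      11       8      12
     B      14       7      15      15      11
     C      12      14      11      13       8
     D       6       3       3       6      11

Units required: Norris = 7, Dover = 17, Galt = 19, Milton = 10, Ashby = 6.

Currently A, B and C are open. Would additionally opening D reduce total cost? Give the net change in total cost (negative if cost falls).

Yes — net change −53 (cost falls by 53).

Current service cost with {A, B, C}: 465.
Adding D: each client site re-picks its cheapest; new service cost 258, saving 207.
Extra fixed cost: 154. Net change = 154 − 207 = -53.
(Totals: 858 → 805.)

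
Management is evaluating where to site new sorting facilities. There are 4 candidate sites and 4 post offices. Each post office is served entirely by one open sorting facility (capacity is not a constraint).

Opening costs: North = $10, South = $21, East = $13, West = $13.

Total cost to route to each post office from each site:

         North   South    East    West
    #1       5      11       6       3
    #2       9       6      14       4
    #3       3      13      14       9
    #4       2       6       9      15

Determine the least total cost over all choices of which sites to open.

Minimum total cost: 29

For any fixed open set, each post office goes to its cheapest open site; total = fixed + service.
{North}: #1→North 5, #2→North 9, #3→North 3, #4→North 2. Service 19; fixed 10; total 29.
{North, West}: #1→West 3, #2→West 4, #3→North 3, #4→North 2. Service 12; fixed 23; total 35.
{North, East}: #1→North 5, #2→North 9, #3→North 3, #4→North 2. Service 19; fixed 23; total 42.
{North, South, East, West}: service 12 + fixed 57 = 69
No other subset beats 29.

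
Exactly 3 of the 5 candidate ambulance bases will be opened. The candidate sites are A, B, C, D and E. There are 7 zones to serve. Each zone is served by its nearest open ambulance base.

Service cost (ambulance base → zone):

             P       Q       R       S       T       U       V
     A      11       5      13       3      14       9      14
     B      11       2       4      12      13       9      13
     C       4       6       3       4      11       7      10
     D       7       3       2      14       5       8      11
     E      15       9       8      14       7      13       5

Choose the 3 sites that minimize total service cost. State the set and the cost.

With exactly 3 open, each zone uses its cheapest among the chosen.
{C, D, E}: P→C 4, Q→D 3, R→D 2, S→C 4, T→D 5, U→C 7, V→E 5. Service cost 30.
{B, C, E}: service cost 32
{A, D, E}: service cost 33
Among all 10 size-3 choices, {C, D, E} is lowest.

Choose C, D and E; total service cost 30.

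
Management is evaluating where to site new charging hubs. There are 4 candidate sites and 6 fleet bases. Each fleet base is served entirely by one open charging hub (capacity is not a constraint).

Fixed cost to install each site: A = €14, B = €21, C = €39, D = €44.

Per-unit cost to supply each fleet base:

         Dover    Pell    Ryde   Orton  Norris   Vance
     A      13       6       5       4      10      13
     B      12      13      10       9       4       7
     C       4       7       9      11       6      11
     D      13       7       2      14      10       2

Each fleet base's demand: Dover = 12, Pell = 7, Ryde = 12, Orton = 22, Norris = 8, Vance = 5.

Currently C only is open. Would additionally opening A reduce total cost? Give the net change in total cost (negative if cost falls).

Current service cost with {C}: 550.
Adding A: each fleet base re-picks its cheapest; new service cost 341, saving 209.
Extra fixed cost: 14. Net change = 14 − 209 = -195.
(Totals: 589 → 394.)

Yes — net change −195 (cost falls by 195).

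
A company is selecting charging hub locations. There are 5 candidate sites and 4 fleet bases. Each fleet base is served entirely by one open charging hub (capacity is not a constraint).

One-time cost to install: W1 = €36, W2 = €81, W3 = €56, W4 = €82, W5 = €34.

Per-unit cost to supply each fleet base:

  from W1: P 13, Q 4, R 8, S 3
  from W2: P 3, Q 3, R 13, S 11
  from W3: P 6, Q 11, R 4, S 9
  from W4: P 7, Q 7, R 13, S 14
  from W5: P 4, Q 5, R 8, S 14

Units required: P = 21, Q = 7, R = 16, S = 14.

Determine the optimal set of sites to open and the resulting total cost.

Open W1, W3 and W5; minimum total cost 344.

For any fixed open set, each fleet base goes to its cheapest open site; total = fixed + service.
{W1, W3, W5}: P→W5 4·21=84, Q→W1 4·7=28, R→W3 4·16=64, S→W1 3·14=42. Service 218; fixed 126; total 344.
{W1, W3}: P→W3 6·21=126, Q→W1 4·7=28, R→W3 4·16=64, S→W1 3·14=42. Service 260; fixed 92; total 352.
{W1, W5}: service 282 + fixed 70 = 352
{W1, W2, W3, W4, W5}: service 190 + fixed 289 = 479
No other subset beats 344.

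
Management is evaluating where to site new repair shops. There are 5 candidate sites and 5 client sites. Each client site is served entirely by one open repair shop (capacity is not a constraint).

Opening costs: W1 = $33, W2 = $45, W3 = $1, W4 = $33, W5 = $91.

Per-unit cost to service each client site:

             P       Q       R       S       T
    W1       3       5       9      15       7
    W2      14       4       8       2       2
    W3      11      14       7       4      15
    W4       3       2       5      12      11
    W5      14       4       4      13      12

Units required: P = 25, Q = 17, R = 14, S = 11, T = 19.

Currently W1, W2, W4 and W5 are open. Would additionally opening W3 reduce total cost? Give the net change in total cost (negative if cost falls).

No — net change +1 (cost rises by 1).

Current service cost with {W1, W2, W4, W5}: 225.
Adding W3: each client site re-picks its cheapest; new service cost 225, saving 0.
Extra fixed cost: 1. Net change = 1 − 0 = 1.
(Totals: 427 → 428.)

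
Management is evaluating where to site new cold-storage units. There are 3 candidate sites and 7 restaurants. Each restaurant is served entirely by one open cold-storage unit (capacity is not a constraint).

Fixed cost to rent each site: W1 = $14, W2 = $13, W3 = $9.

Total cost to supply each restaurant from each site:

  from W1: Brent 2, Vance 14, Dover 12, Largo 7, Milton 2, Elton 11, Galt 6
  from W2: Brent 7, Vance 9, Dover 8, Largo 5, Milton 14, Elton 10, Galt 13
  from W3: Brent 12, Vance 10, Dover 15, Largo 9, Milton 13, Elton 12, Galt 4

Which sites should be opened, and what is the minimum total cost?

For any fixed open set, each restaurant goes to its cheapest open site; total = fixed + service.
{W1}: Brent→W1 2, Vance→W1 14, Dover→W1 12, Largo→W1 7, Milton→W1 2, Elton→W1 11, Galt→W1 6. Service 54; fixed 14; total 68.
{W1, W2}: Brent→W1 2, Vance→W2 9, Dover→W2 8, Largo→W2 5, Milton→W1 2, Elton→W2 10, Galt→W1 6. Service 42; fixed 27; total 69.
{W1, W3}: service 48 + fixed 23 = 71
{W1, W2, W3}: service 40 + fixed 36 = 76
No other subset beats 68.

Open W1 only; minimum total cost 68.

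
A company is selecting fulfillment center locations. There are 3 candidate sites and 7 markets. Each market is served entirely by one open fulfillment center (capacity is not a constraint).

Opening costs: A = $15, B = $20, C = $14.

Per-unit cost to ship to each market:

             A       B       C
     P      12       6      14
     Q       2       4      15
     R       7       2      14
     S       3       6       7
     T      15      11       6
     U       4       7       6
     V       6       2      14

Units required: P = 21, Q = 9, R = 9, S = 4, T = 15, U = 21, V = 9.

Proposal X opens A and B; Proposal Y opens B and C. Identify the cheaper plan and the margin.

Proposal X: {A, B}: P→B 6·21=126, Q→A 2·9=18, R→B 2·9=18, S→A 3·4=12, T→B 11·15=165, U→A 4·21=84, V→B 2·9=18. Service 441; fixed 35; total 476.
Proposal Y: {B, C}: P→B 6·21=126, Q→B 4·9=36, R→B 2·9=18, S→B 6·4=24, T→C 6·15=90, U→C 6·21=126, V→B 2·9=18. Service 438; fixed 34; total 472.
Difference: |476 − 472| = 4.

Proposal Y is cheaper by 4.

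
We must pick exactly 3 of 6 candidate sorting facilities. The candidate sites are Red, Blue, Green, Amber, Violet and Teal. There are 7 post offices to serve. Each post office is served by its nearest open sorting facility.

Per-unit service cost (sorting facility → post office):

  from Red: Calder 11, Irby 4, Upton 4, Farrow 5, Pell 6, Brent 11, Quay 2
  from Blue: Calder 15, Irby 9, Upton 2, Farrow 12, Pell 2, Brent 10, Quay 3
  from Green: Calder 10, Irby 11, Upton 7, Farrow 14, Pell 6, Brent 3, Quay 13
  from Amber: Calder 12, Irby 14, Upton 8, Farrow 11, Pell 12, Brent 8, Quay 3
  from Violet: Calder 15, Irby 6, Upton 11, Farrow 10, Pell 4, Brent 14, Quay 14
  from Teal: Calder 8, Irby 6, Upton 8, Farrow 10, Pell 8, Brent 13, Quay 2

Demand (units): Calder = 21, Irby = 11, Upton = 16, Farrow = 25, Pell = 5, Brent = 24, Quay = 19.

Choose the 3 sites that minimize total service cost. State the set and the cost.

With exactly 3 open, each post office uses its cheapest among the chosen.
{Red, Blue, Green}: Calder→Green 10·21=210, Irby→Red 4·11=44, Upton→Blue 2·16=32, Farrow→Red 5·25=125, Pell→Blue 2·5=10, Brent→Green 3·24=72, Quay→Red 2·19=38. Service cost 531.
{Red, Green, Teal}: service cost 541
{Red, Green, Violet}: service cost 573
Among all 20 size-3 choices, {Red, Blue, Green} is lowest.

Choose Red, Blue and Green; total service cost 531.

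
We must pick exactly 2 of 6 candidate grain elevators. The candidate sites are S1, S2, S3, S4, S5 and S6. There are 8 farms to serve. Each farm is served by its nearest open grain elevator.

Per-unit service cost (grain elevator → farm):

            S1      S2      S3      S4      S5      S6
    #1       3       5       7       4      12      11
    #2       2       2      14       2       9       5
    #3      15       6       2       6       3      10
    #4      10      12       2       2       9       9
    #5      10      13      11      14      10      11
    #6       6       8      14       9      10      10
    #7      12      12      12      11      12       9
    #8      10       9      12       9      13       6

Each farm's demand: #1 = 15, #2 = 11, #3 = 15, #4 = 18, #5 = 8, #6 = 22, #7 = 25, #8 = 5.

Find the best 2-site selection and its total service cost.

With exactly 2 open, each farm uses its cheapest among the chosen.
{S1, S3}: #1→S1 3·15=45, #2→S1 2·11=22, #3→S3 2·15=30, #4→S3 2·18=36, #5→S1 10·8=80, #6→S1 6·22=132, #7→S1 12·25=300, #8→S1 10·5=50. Service cost 695.
{S1, S4}: service cost 725
{S4, S6}: service cost 749
Among all 15 size-2 choices, {S1, S3} is lowest.

Choose S1 and S3; total service cost 695.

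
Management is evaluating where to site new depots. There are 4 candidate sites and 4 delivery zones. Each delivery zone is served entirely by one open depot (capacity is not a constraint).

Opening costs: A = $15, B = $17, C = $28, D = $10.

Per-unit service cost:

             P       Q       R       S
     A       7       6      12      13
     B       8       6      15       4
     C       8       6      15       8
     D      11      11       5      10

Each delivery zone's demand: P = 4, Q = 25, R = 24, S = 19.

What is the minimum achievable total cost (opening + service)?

Minimum total cost: 405

For any fixed open set, each delivery zone goes to its cheapest open site; total = fixed + service.
{B, D}: P→B 8·4=32, Q→B 6·25=150, R→D 5·24=120, S→B 4·19=76. Service 378; fixed 27; total 405.
{A, B, D}: service 374 + fixed 42 = 416
{B, C, D}: P→B 8·4=32, Q→B 6·25=150, R→D 5·24=120, S→B 4·19=76. Service 378; fixed 55; total 433.
{A, B, C, D}: P→A 7·4=28, Q→A 6·25=150, R→D 5·24=120, S→B 4·19=76. Service 374; fixed 70; total 444.
(All 15 nonempty subsets were checked; B and D is lowest.)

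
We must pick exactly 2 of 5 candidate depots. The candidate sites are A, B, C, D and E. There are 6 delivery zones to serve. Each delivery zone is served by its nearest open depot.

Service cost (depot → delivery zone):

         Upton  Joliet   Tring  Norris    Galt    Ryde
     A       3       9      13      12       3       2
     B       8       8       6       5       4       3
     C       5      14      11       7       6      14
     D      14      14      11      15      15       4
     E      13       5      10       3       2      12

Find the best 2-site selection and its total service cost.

Choose A and E; total service cost 25.

With exactly 2 open, each delivery zone uses its cheapest among the chosen.
{A, E}: Upton→A 3, Joliet→E 5, Tring→E 10, Norris→E 3, Galt→E 2, Ryde→A 2. Service cost 25.
{A, B}: service cost 27
{B, E}: service cost 27
Among all 10 size-2 choices, {A, E} is lowest.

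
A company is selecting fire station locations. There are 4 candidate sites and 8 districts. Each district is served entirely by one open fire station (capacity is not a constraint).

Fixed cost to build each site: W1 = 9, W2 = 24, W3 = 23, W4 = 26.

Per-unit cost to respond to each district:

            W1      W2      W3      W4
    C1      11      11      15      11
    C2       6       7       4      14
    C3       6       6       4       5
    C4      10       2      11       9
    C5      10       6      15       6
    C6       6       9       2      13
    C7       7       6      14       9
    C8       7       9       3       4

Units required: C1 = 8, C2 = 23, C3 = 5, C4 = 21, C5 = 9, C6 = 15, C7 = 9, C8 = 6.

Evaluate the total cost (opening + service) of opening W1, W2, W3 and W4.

Total cost: 480

Each district is assigned to its cheapest site among the open ones.
{W1, W2, W3, W4}: C1→W1 11·8=88, C2→W3 4·23=92, C3→W3 4·5=20, C4→W2 2·21=42, C5→W2 6·9=54, C6→W3 2·15=30, C7→W2 6·9=54, C8→W3 3·6=18. Service 398; fixed 82; total 480.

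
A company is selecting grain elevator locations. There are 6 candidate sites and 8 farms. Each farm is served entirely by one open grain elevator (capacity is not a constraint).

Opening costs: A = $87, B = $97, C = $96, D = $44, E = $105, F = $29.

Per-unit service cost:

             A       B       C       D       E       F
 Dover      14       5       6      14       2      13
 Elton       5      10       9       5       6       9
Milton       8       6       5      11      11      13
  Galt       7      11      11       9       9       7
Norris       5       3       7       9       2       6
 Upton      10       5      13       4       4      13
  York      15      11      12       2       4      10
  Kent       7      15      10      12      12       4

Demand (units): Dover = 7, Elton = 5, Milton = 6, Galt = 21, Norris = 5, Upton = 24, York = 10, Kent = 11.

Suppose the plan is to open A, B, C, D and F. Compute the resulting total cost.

Total cost: 765

Each farm is assigned to its cheapest site among the open ones.
{A, B, C, D, F}: Dover→B 5·7=35, Elton→A 5·5=25, Milton→C 5·6=30, Galt→A 7·21=147, Norris→B 3·5=15, Upton→D 4·24=96, York→D 2·10=20, Kent→F 4·11=44. Service 412; fixed 353; total 765.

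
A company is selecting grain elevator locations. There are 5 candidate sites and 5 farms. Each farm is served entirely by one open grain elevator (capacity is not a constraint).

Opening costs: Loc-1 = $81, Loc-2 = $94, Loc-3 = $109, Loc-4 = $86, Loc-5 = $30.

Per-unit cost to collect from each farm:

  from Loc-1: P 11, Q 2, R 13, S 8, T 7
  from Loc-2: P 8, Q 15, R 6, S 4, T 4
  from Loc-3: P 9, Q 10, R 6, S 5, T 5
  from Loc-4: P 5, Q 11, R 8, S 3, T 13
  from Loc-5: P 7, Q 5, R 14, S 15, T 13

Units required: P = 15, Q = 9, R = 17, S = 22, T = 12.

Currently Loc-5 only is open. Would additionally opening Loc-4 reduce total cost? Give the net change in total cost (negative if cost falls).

Yes — net change −310 (cost falls by 310).

Current service cost with {Loc-5}: 874.
Adding Loc-4: each farm re-picks its cheapest; new service cost 478, saving 396.
Extra fixed cost: 86. Net change = 86 − 396 = -310.
(Totals: 904 → 594.)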